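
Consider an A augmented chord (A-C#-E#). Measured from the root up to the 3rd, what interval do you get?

major third

Root = A; 3rd = C#.
Counting 3 letters and 4 half steps from A gives a major third.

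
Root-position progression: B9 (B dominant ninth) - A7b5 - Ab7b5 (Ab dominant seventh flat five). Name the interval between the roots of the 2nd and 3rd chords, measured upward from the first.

The roots are A and Ab.
8 letter names make it an octave; at 11 semitones (a half step narrower than perfect) the quality is diminished.

diminished octave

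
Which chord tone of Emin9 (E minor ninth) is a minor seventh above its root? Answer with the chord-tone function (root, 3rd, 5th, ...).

7th

E minor ninth: E-G-B-D-F#.
The root is E. A minor seventh above E is D.
D is the chord's 7th.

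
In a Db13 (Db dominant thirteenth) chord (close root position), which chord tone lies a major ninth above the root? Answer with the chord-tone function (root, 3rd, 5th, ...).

The chord tones of Db13 are Db–F–Ab–Cb–Eb–Bb.
The root is Db. A major ninth above Db is Eb.
Eb is the chord's 9th.

9th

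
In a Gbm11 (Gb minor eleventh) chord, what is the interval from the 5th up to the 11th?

minor 7th

Gbm11: Gb–Bbb–Db–Fb–Ab–Cb.
That puts Db below Cb.
From Db to Cb: 10 semitones over a seventh = minor.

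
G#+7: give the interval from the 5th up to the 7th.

G#+7 (G# augmented seventh) is spelled G# B# D## F#.
So we need the interval from D## up to F#.
From D## to F#: 2 semitones over a third = diminished.

diminished third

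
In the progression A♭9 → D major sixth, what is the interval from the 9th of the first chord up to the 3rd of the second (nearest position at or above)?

augmented fifth

A♭9 has B♭ as its 9th, and D major sixth has F♯ as its 3rd.
B♭ up to F♯ is 8 semitones, a half step wider than a perfect fifth, so the interval is augmented.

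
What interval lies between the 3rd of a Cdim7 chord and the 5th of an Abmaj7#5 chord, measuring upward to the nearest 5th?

augmented unison

The 3rd of Cdim7 is Eb; the 5th of Abmaj7#5 is E.
Eb up to E is 1 semitone, a half step wider than a perfect unison, so the interval is augmented.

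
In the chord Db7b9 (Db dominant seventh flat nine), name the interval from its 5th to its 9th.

diminished 5th

Db7b9 is spelled Db F Ab Cb Ebb.
That puts Ab below Ebb.
Ab up to Ebb is 6 semitones, a half step narrower than a perfect fifth, so the interval is diminished.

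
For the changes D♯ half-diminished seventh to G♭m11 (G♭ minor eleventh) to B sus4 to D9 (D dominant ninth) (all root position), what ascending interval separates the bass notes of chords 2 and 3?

The roots are G♭ and B.
3 letter names make it a third; at 5 semitones (a half step wider than major) the quality is augmented.

augmented third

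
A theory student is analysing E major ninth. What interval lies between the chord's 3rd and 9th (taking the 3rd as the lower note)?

Emaj9 is spelled E–G#–B–D#–F#.
The 3rd is G# and the 9th is F#.
From G# to F#: 10 semitones over a seventh = minor.

minor seventh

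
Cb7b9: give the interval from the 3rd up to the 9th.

Cb7b9: Cb Eb Gb Bbb Dbb.
The 3rd is Eb and the 9th is Dbb.
Eb up to Dbb is 9 semitones, a whole step narrower than a major seventh, so the interval is diminished.

diminished seventh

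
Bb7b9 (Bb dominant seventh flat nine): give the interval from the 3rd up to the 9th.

Bb7b9 is spelled Bb-D-F-Ab-Cb.
That puts D below Cb.
D up to Cb is 9 semitones, a whole step narrower than a major seventh, so the interval is diminished.

diminished seventh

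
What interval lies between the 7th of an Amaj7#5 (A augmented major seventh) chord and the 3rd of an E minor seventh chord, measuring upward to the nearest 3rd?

Amaj7#5 (A augmented major seventh) has G# as its 7th, and E minor seventh has G as its 3rd.
From G# to G: 11 semitones over an octave = diminished.

diminished octave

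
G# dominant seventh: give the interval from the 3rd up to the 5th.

minor third

G#7 (G# dominant seventh) is spelled G#–B#–D#–F#.
That puts B# below D#.
From B# to D#: 3 semitones over a third = minor.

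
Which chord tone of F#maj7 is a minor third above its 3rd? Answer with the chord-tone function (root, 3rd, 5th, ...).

5th

F#maj7: F#-A#-C#-E#.
The 3rd is A#. A minor third above A# is C#.
C# is the chord's 5th.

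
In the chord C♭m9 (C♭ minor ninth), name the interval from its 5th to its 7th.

minor third

Spelling the chord: C♭-E𝄫-G♭-B𝄫-D♭.
That puts G♭ below B𝄫.
G♭ up to B𝄫 is 3 semitones, a half step narrower than a major third, so the interval is minor.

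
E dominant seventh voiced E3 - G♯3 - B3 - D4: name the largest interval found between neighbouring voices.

Adjacent intervals: E3→G♯3 = major third; G♯3→B3 = minor third; B3→D4 = minor third.
The largest is E3 to G♯3, a major third (4 semitones).

major 3rd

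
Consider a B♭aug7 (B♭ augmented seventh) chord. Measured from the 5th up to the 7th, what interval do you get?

diminished 3rd

B♭7#5 is spelled B♭–D–F♯–A♭.
So we need the interval from F♯ up to A♭.
From F♯ to A♭: 2 semitones over a third = diminished.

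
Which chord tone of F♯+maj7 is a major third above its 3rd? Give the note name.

F♯maj7#5 (F♯ augmented major seventh): F♯ A♯ C𝄪 E♯.
The 3rd is A♯. A major third above A♯ is C𝄪.
C𝄪 is the chord's 5th.

C##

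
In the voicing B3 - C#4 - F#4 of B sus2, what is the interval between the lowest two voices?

Those voices are B3 and C#4.
Counting 2 letters and 2 half steps from B gives a major second.

M2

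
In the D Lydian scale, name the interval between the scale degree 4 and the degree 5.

m2

Spelling the D Lydian scale: D E F♯ G♯ A B C♯.
That puts G♯ below A.
G♯ up to A is 1 semitone, a half step narrower than a major second, so the interval is minor.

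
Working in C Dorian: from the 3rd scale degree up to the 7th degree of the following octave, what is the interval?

P12

The scale runs C D E♭ F G A B♭.
The 3rd scale degree is E♭ and the 7th scale degree (up an octave) is B♭.
E♭ up to B♭ spans 12 letter names and 19 semitones — a perfect twelfth.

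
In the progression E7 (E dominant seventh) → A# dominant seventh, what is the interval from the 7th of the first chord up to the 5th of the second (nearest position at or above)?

augmented second

The 7th of E7 (E dominant seventh) is D; the 5th of A# dominant seventh is E#.
From D to E#: 3 semitones over a second = augmented.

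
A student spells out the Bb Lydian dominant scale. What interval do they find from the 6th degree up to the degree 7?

The scale runs Bb C D E F G Ab.
That puts G below Ab.
From G to Ab: 1 semitone over a second = minor.

minor second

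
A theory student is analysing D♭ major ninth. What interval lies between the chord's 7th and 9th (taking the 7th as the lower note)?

D♭ major ninth: D♭ F A♭ C E♭.
So we need the interval from C up to E♭.
3 letter names make it a third; at 3 semitones (a half step narrower than major) the quality is minor.

minor 3rd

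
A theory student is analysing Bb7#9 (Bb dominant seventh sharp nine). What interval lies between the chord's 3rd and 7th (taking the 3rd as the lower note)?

diminished fifth

Spelling the chord: Bb-D-F-Ab-C#.
So we need the interval from D up to Ab.
D up to Ab is 6 semitones, a half step narrower than a perfect fifth, so the interval is diminished.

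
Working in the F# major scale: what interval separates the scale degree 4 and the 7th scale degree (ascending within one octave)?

augmented fourth

F# major: F# G# A# B C# D# E#.
So we need the interval from B up to E#.
4 letter names make it a fourth; at 6 semitones (a half step wider than perfect) the quality is augmented.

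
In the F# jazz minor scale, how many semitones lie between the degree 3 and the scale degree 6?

6

The scale is F# G# A B C# D# E#.
A up to D# is an augmented fourth — 6 semitones.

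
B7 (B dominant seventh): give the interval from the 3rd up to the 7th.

diminished 5th

The chord tones of B7 are B D# F# A.
The 3rd is D# and the 7th is A.
D# up to A is 6 semitones, a half step narrower than a perfect fifth, so the interval is diminished.
That tritone between 3rd and 7th is what gives the dominant seventh its pull toward resolution.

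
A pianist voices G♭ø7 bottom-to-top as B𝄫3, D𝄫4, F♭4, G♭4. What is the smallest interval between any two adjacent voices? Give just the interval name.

major second

Adjacent intervals: B𝄫3→D𝄫4 = minor third; D𝄫4→F♭4 = major third; F♭4→G♭4 = major second.
The smallest is F♭4 to G♭4, a major second (2 semitones).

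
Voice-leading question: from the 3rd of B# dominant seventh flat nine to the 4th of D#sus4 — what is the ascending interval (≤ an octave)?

B# dominant seventh flat nine has D## as its 3rd, and D#sus4 has G# as its 4th.
From D## to G#: 4 semitones over a fourth = diminished.

diminished fourth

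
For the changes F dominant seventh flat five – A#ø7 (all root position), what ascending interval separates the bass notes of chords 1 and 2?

The roots are F and A#.
From F to A#: 5 semitones over a third = augmented.

augmented third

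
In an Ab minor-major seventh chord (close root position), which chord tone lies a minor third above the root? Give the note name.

Cb

Spelling the chord: Ab-Cb-Eb-G.
The root is Ab. A minor third above Ab is Cb.
Cb is the chord's 3rd.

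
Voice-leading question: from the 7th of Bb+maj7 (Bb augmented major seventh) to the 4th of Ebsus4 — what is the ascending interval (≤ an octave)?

The 7th of Bb+maj7 (Bb augmented major seventh) is A; the 4th of Ebsus4 is Ab.
A up to Ab is 11 semitones, a half step narrower than a perfect octave, so the interval is diminished.

diminished 8th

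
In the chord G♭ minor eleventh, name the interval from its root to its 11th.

G♭ minor eleventh: G♭, B𝄫, D♭, F♭, A♭, C♭.
The root is G♭ and the 11th is C♭.
From G♭ to C♭ is 17 semitones, exactly the perfect eleventh.

perfect eleventh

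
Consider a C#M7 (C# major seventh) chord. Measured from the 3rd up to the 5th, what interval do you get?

C#Δ7 (C# major seventh) is spelled C# E# G# B#.
The 3rd is E# and the 5th is G#.
E# up to G# is 3 semitones, a half step narrower than a major third, so the interval is minor.

minor 3rd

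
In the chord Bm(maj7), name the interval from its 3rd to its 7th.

augmented 5th

Spelling the chord: B-D-F♯-A♯.
3rd = D; 7th = A♯.
From D to A♯: 8 semitones over a fifth = augmented.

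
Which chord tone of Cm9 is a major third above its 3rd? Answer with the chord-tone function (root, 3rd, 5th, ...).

The chord tones of Cm9 are C–Eb–G–Bb–D.
The 3rd is Eb. A major third above Eb is G.
G is the chord's 5th.

5th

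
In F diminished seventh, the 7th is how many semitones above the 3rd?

6

Fdim7 (F diminished seventh): F, A♭, C♭, E𝄫.
A♭ to E𝄫 is a diminished fifth: 6 semitones.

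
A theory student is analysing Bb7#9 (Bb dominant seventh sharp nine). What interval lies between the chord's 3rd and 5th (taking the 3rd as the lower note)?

minor third

Bb dominant seventh sharp nine is spelled Bb-D-F-Ab-C#.
3rd = D; 5th = F.
From D to F: 3 semitones over a third = minor.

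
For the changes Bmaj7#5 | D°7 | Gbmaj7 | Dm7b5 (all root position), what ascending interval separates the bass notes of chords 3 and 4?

The roots are Gb and D.
5 letter names make it a fifth; at 8 semitones (a half step wider than perfect) the quality is augmented.

augmented fifth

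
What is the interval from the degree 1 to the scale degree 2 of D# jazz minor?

Spelling D# jazz minor: D# E# F# G# A# B# C##.
That puts D# below E#.
Counting 2 letters and 2 half steps from D# gives a major second.

major 2nd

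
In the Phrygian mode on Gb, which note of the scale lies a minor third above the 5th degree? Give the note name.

Fb

The scale is Gb Abb Bbb Cb Db Ebb Fb.
The 5th degree is Db; a minor third above that is Fb — scale degree 7.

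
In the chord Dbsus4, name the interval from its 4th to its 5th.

Spelling the chord: Db-Gb-Ab.
So we need the interval from Gb up to Ab.
Gb up to Ab spans 2 letter names and 2 semitones — a major second.

major second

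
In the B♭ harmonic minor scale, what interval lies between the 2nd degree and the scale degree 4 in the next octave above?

m10

Spelling the B♭ harmonic minor scale: B♭ C D♭ E♭ F G♭ A.
That puts C below E♭.
C up to E♭ is 15 semitones, a half step narrower than a major tenth, so the interval is minor.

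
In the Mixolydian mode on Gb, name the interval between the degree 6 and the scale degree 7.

Spelling the Mixolydian mode on Gb: Gb Ab Bb Cb Db Eb Fb.
Degree 6 = Eb; degree 7 = Fb.
From Eb to Fb: 1 semitone over a second = minor.

minor second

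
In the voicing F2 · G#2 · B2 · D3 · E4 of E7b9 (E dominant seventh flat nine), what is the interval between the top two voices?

major 9th

Those voices are D3 and E4.
Counting 9 letters and 14 half steps from D gives a major ninth.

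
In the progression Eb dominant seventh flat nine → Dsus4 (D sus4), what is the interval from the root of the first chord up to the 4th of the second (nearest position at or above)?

Eb dominant seventh flat nine has Eb as its root, and Dsus4 (D sus4) has G as its 4th.
Counting 3 letters and 4 half steps from Eb gives a major third.

major third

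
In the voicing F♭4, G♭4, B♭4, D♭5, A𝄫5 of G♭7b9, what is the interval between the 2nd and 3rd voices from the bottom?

M3

Those voices are G♭4 and B♭4.
G♭ up to B♭ spans 3 letter names and 4 semitones — a major third.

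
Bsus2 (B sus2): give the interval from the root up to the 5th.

perfect 5th

Spelling the chord: B, C♯, F♯.
The root is B and the 5th is F♯.
B up to F♯ spans 5 letter names and 7 semitones — a perfect fifth.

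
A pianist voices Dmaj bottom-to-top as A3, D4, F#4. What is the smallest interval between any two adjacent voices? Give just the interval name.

major third

Adjacent intervals: A3→D4 = perfect fourth; D4→F#4 = major third.
The smallest is D4 to F#4, a major third (4 semitones).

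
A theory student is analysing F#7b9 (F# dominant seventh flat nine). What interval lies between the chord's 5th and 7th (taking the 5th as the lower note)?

The chord tones of F#7b9 are F#-A#-C#-E-G.
The 5th is C# and the 7th is E.
3 letter names make it a third; at 3 semitones (a half step narrower than major) the quality is minor.

minor third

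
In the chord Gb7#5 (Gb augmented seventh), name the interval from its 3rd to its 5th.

The chord tones of Gb7#5 (Gb augmented seventh) are Gb–Bb–D–Fb.
The 3rd is Bb and the 5th is D.
Bb up to D spans 3 letter names and 4 semitones — a major third.

major 3rd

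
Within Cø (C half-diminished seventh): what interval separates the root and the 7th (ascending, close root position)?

minor seventh

Cø7: C E♭ G♭ B♭.
The root is C and the 7th is B♭.
C up to B♭ is 10 semitones, a half step narrower than a major seventh, so the interval is minor.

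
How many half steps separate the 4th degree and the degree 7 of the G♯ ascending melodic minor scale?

The scale is G♯ A♯ B C♯ D♯ E♯ F𝄪.
C♯ up to F𝄪 is an augmented fourth — 6 semitones.

6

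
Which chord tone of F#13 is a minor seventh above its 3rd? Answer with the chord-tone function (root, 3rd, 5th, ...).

F#13: F# A# C# E G# D#.
The 3rd is A#. A minor seventh above A# is G#.
G# is the chord's 9th.

9th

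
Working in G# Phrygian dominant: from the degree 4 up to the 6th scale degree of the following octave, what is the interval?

G# phrygian dominant: G# A B# C# D# E F#.
That puts C# below E.
10 letter names make it a tenth; at 15 semitones (a half step narrower than major) the quality is minor.

minor 10th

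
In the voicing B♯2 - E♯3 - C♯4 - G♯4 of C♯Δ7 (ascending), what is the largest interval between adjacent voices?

minor 6th

Adjacent intervals: B♯2→E♯3 = perfect fourth; E♯3→C♯4 = minor sixth; C♯4→G♯4 = perfect fifth.
The largest is E♯3 to C♯4, a minor sixth (8 semitones).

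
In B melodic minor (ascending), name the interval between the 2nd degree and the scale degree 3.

minor 2nd

The scale runs B C# D E F# G# A#.
2nd degree = C#; scale degree 3 = D.
2 letter names make it a second; at 1 semitone (a half step narrower than major) the quality is minor.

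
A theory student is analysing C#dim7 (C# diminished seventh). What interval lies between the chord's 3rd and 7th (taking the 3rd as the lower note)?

The chord tones of C#dim7 are C#–E–G–Bb.
The 3rd is E and the 7th is Bb.
From E to Bb: 6 semitones over a fifth = diminished.

diminished 5th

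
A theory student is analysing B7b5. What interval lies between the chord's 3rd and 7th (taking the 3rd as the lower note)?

diminished 5th

The chord tones of B7b5 (B dominant seventh flat five) are B–D♯–F–A.
That puts D♯ below A.
From D♯ to A: 6 semitones over a fifth = diminished.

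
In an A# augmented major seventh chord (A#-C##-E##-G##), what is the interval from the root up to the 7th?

M7

The root is A# and the 7th is G##.
From A# to G## is 11 semitones, exactly the major seventh.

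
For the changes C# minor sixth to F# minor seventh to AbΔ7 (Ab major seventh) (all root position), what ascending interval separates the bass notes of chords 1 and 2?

perfect fourth

The roots are C# and F#.
From C# to F# is 5 semitones, exactly the perfect fourth.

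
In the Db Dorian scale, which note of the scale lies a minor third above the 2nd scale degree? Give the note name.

Gb

The scale is Db Eb Fb Gb Ab Bb Cb.
The 2nd scale degree is Eb; a minor third above that is Gb — scale degree 4.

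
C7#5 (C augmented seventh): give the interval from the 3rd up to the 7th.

C7#5 (C augmented seventh): C, E, G♯, B♭.
3rd = E; 7th = B♭.
5 letter names make it a fifth; at 6 semitones (a half step narrower than perfect) the quality is diminished.

diminished 5th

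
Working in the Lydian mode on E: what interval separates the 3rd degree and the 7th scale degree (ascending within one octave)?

E lydian: E F# G# A# B C# D#.
3rd degree = G#; degree 7 = D#.
G# up to D# spans 5 letter names and 7 semitones — a perfect fifth.

perfect 5th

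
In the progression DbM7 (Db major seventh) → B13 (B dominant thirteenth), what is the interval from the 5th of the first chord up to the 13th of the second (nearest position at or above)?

augmented 7th

DbM7 (Db major seventh) has Ab as its 5th, and B13 (B dominant thirteenth) has G# as its 13th.
Ab up to G# is 12 semitones, a half step wider than a major seventh, so the interval is augmented.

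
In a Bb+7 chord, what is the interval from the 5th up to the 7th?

Spelling the chord: Bb, D, F#, Ab.
5th = F#; 7th = Ab.
From F# to Ab: 2 semitones over a third = diminished.

diminished third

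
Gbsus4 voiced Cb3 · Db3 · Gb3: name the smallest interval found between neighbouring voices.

major 2nd

Adjacent intervals: Cb3→Db3 = major second; Db3→Gb3 = perfect fourth.
The smallest is Cb3 to Db3, a major second (2 semitones).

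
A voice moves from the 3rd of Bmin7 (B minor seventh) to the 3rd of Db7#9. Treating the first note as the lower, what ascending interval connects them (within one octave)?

The 3rd of Bmin7 (B minor seventh) is D; the 3rd of Db7#9 is F.
D up to F is 3 semitones, a half step narrower than a major third, so the interval is minor.

m3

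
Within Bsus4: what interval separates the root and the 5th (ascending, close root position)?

Spelling the chord: B E F#.
The root is B and the 5th is F#.
B up to F# spans 5 letter names and 7 semitones — a perfect fifth.

P5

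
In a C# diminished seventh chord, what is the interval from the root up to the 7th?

C#°7 is spelled C#, E, G, Bb.
Root = C#; 7th = Bb.
From C# to Bb: 9 semitones over a seventh = diminished.

diminished seventh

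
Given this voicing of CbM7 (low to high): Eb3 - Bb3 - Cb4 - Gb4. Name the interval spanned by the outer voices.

minor tenth

The outer voices are Eb3 and Gb4.
Eb up to Gb is 15 semitones, a half step narrower than a major tenth, so the interval is minor.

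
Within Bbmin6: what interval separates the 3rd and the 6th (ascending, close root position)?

Bb minor sixth: Bb-Db-F-G.
The 3rd is Db and the 6th is G.
Db up to G is 6 semitones, a half step wider than a perfect fourth, so the interval is augmented.

augmented fourth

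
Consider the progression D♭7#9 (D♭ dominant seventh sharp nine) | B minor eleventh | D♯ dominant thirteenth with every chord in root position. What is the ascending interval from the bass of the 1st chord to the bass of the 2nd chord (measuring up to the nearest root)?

The roots are D♭ and B.
From D♭ to B: 10 semitones over a sixth = augmented.

A6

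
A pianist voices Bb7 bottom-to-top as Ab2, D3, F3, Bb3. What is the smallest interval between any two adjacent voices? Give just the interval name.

Adjacent intervals: Ab2→D3 = augmented fourth; D3→F3 = minor third; F3→Bb3 = perfect fourth.
The smallest is D3 to F3, a minor third (3 semitones).

minor third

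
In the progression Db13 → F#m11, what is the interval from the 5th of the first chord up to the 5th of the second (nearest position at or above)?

The 5th of Db13 is Ab; the 5th of F#m11 is C#.
3 letter names make it a third; at 5 semitones (a half step wider than major) the quality is augmented.

augmented 3rd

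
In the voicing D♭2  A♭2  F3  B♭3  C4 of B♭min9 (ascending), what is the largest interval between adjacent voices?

Adjacent intervals: D♭2→A♭2 = perfect fifth; A♭2→F3 = major sixth; F3→B♭3 = perfect fourth; B♭3→C4 = major second.
The largest is A♭2 to F3, a major sixth (9 semitones).

major sixth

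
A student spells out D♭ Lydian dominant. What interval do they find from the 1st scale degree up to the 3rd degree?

M3

D♭ lydian dominant: D♭ E♭ F G A♭ B♭ C♭.
1st scale degree = D♭; 3rd degree = F.
Counting 3 letters and 4 half steps from D♭ gives a major third.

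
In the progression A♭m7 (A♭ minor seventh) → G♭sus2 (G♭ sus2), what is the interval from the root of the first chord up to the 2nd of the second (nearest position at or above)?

perfect 1st

A♭m7 (A♭ minor seventh) has A♭ as its root, and G♭sus2 (G♭ sus2) has A♭ as its 2nd.
A♭ up to A♭ spans 1 letter names and 0 semitones — a perfect unison.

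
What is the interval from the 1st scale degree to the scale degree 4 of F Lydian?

F lydian: F G A B C D E.
1st scale degree = F; 4th scale degree = B.
From F to B: 6 semitones over a fourth = augmented.

augmented fourth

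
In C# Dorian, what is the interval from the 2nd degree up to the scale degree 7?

Spelling C# Dorian: C# D# E F# G# A# B.
That puts D# below B.
D# up to B is 8 semitones, a half step narrower than a major sixth, so the interval is minor.

minor 6th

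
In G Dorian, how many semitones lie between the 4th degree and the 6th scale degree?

4

The scale is G A B♭ C D E F.
C up to E is a major third — 4 semitones.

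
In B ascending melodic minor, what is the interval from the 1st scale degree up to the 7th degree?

major seventh

B melodic minor: B C♯ D E F♯ G♯ A♯.
That puts B below A♯.
From B to A♯ is 11 semitones, exactly the major seventh.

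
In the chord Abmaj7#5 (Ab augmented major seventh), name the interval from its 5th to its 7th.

m3

The chord tones of Abmaj7#5 are Ab-C-E-G.
So we need the interval from E up to G.
3 letter names make it a third; at 3 semitones (a half step narrower than major) the quality is minor.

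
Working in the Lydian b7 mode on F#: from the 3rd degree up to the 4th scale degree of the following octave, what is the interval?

F# lydian dominant: F# G# A# B# C# D# E.
So we need the interval from A# up to B#.
A# up to B# spans 9 letter names and 14 semitones — a major ninth.

major ninth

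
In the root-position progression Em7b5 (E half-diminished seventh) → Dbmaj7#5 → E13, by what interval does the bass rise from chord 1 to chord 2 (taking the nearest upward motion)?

The roots are E and Db.
7 letter names make it a seventh; at 9 semitones (a whole step narrower than major) the quality is diminished.

diminished seventh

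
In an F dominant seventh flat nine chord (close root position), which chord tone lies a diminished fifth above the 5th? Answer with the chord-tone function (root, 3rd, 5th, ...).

9th

The chord tones of F7b9 are F–A–C–E♭–G♭.
The 5th is C. A diminished fifth above C is G♭.
G♭ is the chord's 9th.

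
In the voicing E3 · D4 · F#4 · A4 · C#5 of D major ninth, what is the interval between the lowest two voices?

m7

Those voices are E3 and D4.
7 letter names make it a seventh; at 10 semitones (a half step narrower than major) the quality is minor.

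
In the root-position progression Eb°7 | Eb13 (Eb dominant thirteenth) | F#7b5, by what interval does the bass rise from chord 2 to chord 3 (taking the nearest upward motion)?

augmented 2nd

The roots are Eb and F#.
2 letter names make it a second; at 3 semitones (a half step wider than major) the quality is augmented.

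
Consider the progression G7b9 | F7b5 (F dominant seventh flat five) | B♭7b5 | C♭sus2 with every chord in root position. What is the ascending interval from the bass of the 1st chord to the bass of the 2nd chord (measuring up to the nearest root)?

minor 7th

The roots are G and F.
From G to F: 10 semitones over a seventh = minor.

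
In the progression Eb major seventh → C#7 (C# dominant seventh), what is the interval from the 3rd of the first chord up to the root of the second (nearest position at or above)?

The 3rd of Eb major seventh is G; the root of C#7 (C# dominant seventh) is C#.
G up to C# is 6 semitones, a half step wider than a perfect fourth, so the interval is augmented.

augmented 4th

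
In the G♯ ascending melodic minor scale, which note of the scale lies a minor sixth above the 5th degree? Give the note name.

The scale is G♯ A♯ B C♯ D♯ E♯ F𝄪.
The 5th degree is D♯; a minor sixth above that is B — scale degree 3.

B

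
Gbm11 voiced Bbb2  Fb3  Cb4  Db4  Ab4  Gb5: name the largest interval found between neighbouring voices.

minor seventh

Adjacent intervals: Bbb2→Fb3 = perfect fifth; Fb3→Cb4 = perfect fifth; Cb4→Db4 = major second; Db4→Ab4 = perfect fifth; Ab4→Gb5 = minor seventh.
The largest is Ab4 to Gb5, a minor seventh (10 semitones).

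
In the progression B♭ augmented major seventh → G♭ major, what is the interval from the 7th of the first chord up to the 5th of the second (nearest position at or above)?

The 7th of B♭ augmented major seventh is A; the 5th of G♭ major is D♭.
4 letter names make it a fourth; at 4 semitones (a half step narrower than perfect) the quality is diminished.

diminished 4th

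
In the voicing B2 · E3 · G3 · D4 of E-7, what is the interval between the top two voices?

Those voices are G3 and D4.
Counting 5 letters and 7 half steps from G gives a perfect fifth.

perfect fifth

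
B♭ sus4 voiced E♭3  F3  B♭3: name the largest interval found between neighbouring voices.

Adjacent intervals: E♭3→F3 = major second; F3→B♭3 = perfect fourth.
The largest is F3 to B♭3, a perfect fourth (5 semitones).

P4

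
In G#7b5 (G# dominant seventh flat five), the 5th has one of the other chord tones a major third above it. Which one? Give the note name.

Spelling the chord: G#-B#-D-F#.
The 5th is D. A major third above D is F#.
F# is the chord's 7th.

F#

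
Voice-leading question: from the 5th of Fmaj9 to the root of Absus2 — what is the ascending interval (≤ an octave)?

minor 6th

Fmaj9 has C as its 5th, and Absus2 has Ab as its root.
From C to Ab: 8 semitones over a sixth = minor.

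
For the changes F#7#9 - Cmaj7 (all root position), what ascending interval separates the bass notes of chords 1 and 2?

The roots are F# and C.
5 letter names make it a fifth; at 6 semitones (a half step narrower than perfect) the quality is diminished.

diminished fifth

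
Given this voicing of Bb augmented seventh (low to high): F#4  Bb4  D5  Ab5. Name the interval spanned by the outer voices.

d10

The outer voices are F#4 and Ab5.
F# up to Ab is 14 semitones, a whole step narrower than a major tenth, so the interval is diminished.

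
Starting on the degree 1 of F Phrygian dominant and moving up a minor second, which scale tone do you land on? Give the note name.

Gb

The scale is F G♭ A B♭ C D♭ E♭.
The degree 1 is F; a minor second above that is G♭ — scale degree 2.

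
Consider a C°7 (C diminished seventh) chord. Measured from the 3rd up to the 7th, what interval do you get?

diminished fifth

Spelling the chord: C, Eb, Gb, Bbb.
The 3rd is Eb and the 7th is Bbb.
Eb up to Bbb is 6 semitones, a half step narrower than a perfect fifth, so the interval is diminished.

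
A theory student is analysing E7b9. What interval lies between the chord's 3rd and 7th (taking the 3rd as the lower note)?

d5

E7b9: E G# B D F.
3rd = G#; 7th = D.
From G# to D: 6 semitones over a fifth = diminished.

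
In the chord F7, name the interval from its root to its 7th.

F dominant seventh: F A C Eb.
Root = F; 7th = Eb.
From F to Eb: 10 semitones over a seventh = minor.

m7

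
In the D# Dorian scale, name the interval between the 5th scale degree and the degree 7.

minor third

D# dorian: D# E# F# G# A# B# C#.
So we need the interval from A# up to C#.
From A# to C#: 3 semitones over a third = minor.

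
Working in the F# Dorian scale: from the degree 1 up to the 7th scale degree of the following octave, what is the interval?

Spelling the F# Dorian scale: F# G# A B C# D# E.
So we need the interval from F# up to E.
From F# to E: 22 semitones over a fourteenth = minor.

minor fourteenth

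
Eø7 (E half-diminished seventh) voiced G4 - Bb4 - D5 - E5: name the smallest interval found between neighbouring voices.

M2

Adjacent intervals: G4→Bb4 = minor third; Bb4→D5 = major third; D5→E5 = major second.
The smallest is D5 to E5, a major second (2 semitones).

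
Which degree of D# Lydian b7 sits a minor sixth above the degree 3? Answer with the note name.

D#

The scale is D# E# F## G## A# B# C#.
The degree 3 is F##; a minor sixth above that is D# — scale degree 1.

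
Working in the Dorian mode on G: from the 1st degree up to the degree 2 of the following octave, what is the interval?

G dorian: G A B♭ C D E F.
So we need the interval from G up to A.
Counting 9 letters and 14 half steps from G gives a major ninth.

M9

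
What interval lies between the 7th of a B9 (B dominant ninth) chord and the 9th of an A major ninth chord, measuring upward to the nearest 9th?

major second

The 7th of B9 (B dominant ninth) is A; the 9th of A major ninth is B.
A up to B spans 2 letter names and 2 semitones — a major second.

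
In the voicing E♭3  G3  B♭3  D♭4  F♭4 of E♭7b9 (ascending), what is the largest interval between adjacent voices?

Adjacent intervals: E♭3→G3 = major third; G3→B♭3 = minor third; B♭3→D♭4 = minor third; D♭4→F♭4 = minor third.
The largest is E♭3 to G3, a major third (4 semitones).

major third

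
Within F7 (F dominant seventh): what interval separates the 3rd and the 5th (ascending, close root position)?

m3

F7 (F dominant seventh) is spelled F A C Eb.
That puts A below C.
3 letter names make it a third; at 3 semitones (a half step narrower than major) the quality is minor.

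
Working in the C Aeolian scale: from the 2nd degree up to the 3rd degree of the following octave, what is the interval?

minor 9th

Spelling the C Aeolian scale: C D Eb F G Ab Bb.
So we need the interval from D up to Eb.
9 letter names make it a ninth; at 13 semitones (a half step narrower than major) the quality is minor.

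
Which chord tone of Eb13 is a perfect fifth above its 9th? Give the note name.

The chord tones of Eb13 are Eb–G–Bb–Db–F–C.
The 9th is F. A perfect fifth above F is C.
C is the chord's 13th.

C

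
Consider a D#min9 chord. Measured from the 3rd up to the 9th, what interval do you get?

D#m9 is spelled D#, F#, A#, C#, E#.
The 3rd is F# and the 9th is E#.
F# up to E# spans 7 letter names and 11 semitones — a major seventh.

major seventh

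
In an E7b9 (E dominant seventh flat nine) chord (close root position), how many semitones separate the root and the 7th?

10

Spelling the chord: E, G♯, B, D, F.
E to D is a minor seventh: 10 semitones.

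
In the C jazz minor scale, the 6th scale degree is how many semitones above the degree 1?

9

The scale is C D E♭ F G A B.
C up to A is a major sixth — 9 semitones.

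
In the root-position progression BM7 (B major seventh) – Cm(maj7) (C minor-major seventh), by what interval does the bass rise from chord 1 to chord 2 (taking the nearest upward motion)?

The roots are B and C.
2 letter names make it a second; at 1 semitone (a half step narrower than major) the quality is minor.

minor 2nd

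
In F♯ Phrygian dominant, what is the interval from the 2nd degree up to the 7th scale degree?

F♯ phrygian dominant: F♯ G A♯ B C♯ D E.
That puts G below E.
Counting 6 letters and 9 half steps from G gives a major sixth.

major sixth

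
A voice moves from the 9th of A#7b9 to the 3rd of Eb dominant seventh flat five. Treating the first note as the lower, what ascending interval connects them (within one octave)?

minor 6th

A#7b9 has B as its 9th, and Eb dominant seventh flat five has G as its 3rd.
B up to G is 8 semitones, a half step narrower than a major sixth, so the interval is minor.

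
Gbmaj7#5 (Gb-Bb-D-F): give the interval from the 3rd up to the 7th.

3rd = Bb; 7th = F.
Counting 5 letters and 7 half steps from Bb gives a perfect fifth.

perfect fifth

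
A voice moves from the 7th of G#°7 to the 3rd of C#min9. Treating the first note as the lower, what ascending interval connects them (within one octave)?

major seventh

G#°7 has F as its 7th, and C#min9 has E as its 3rd.
Counting 7 letters and 11 half steps from F gives a major seventh.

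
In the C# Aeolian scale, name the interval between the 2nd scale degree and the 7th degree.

minor sixth

C# natural minor: C# D# E F# G# A B.
2nd scale degree = D#; 7th scale degree = B.
From D# to B: 8 semitones over a sixth = minor.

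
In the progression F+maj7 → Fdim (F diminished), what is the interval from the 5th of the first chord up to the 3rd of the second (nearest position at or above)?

F+maj7 has C♯ as its 5th, and Fdim (F diminished) has A♭ as its 3rd.
6 letter names make it a sixth; at 7 semitones (a whole step narrower than major) the quality is diminished.

diminished 6th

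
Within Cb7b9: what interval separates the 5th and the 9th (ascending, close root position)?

diminished 5th

The chord tones of Cb dominant seventh flat nine are Cb Eb Gb Bbb Dbb.
5th = Gb; 9th = Dbb.
5 letter names make it a fifth; at 6 semitones (a half step narrower than perfect) the quality is diminished.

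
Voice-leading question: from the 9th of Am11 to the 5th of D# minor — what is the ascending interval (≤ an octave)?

M7

Am11 has B as its 9th, and D# minor has A# as its 5th.
B up to A# spans 7 letter names and 11 semitones — a major seventh.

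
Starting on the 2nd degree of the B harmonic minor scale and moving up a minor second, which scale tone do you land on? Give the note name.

D

The scale is B C# D E F# G A#.
The 2nd degree is C#; a minor second above that is D — scale degree 3.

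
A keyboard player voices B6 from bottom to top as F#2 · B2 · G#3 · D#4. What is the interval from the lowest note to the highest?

M13

The outer voices are F#2 and D#4.
From F# to D# is 21 semitones, exactly the major thirteenth.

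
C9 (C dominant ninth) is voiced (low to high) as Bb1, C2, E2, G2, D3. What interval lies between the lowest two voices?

Those voices are Bb1 and C2.
From Bb to C is 2 semitones, exactly the major second.

major 2nd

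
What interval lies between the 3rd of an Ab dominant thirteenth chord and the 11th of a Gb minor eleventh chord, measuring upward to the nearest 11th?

Ab dominant thirteenth has C as its 3rd, and Gb minor eleventh has Cb as its 11th.
8 letter names make it an octave; at 11 semitones (a half step narrower than perfect) the quality is diminished.

diminished 8th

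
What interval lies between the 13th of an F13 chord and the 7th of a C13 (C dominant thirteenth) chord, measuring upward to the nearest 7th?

F13 has D as its 13th, and C13 (C dominant thirteenth) has Bb as its 7th.
D up to Bb is 8 semitones, a half step narrower than a major sixth, so the interval is minor.

minor sixth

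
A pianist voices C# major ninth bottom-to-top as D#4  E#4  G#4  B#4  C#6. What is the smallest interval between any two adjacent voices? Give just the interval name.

major second

Adjacent intervals: D#4→E#4 = major second; E#4→G#4 = minor third; G#4→B#4 = major third; B#4→C#6 = minor ninth.
The smallest is D#4 to E#4, a major second (2 semitones).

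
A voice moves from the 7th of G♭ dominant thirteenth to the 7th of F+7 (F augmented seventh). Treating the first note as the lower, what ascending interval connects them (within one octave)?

G♭ dominant thirteenth has F♭ as its 7th, and F+7 (F augmented seventh) has E♭ as its 7th.
F♭ up to E♭ spans 7 letter names and 11 semitones — a major seventh.

major 7th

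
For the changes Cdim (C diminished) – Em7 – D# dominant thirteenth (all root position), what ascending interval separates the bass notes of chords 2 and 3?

The roots are E and D#.
Counting 7 letters and 11 half steps from E gives a major seventh.

M7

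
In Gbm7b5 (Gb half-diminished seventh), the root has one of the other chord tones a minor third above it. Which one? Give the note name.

Gbø (Gb half-diminished seventh): Gb–Bbb–Dbb–Fb.
The root is Gb. A minor third above Gb is Bbb.
Bbb is the chord's 3rd.

Bbb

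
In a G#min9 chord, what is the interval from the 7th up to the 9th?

major third

Spelling the chord: G# B D# F# A#.
That puts F# below A#.
F# up to A# spans 3 letter names and 4 semitones — a major third.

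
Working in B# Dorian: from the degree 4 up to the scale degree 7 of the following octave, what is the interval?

perfect eleventh

The scale runs B# C## D# E# F## G## A#.
That puts E# below A#.
Counting 11 letters and 17 half steps from E# gives a perfect eleventh.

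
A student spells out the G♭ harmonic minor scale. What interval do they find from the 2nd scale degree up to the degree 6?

The scale runs G♭ A♭ B𝄫 C♭ D♭ E𝄫 F.
So we need the interval from A♭ up to E𝄫.
From A♭ to E𝄫: 6 semitones over a fifth = diminished.

diminished 5th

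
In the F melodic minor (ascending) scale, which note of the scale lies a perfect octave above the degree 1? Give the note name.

The scale is F G A♭ B♭ C D E.
The degree 1 is F; a perfect octave above that is F — scale degree 1.

F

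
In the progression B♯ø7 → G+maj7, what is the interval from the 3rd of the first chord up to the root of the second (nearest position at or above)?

diminished fourth

The 3rd of B♯ø7 is D♯; the root of G+maj7 is G.
D♯ up to G is 4 semitones, a half step narrower than a perfect fourth, so the interval is diminished.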